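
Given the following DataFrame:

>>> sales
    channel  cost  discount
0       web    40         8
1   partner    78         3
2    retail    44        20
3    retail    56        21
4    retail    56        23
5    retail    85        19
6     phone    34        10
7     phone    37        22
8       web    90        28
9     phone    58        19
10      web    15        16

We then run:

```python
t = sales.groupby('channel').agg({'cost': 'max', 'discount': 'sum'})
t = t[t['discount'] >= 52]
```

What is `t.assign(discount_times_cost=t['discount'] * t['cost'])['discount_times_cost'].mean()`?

group by channel: max(cost), sum(discount):
         cost  discount
channel                
partner    78         3
phone      58        51
retail     85        83
web        90        52
filter rows where discount >= 52:
         cost  discount
channel                
retail     85        83
web        90        52
add column discount_times_cost = t['discount'] * t['cost']:
         cost  discount  discount_times_cost
channel                                     
retail     85        83                 7055
web        90        52                 4680
So mean() = 5867.5.

5867.5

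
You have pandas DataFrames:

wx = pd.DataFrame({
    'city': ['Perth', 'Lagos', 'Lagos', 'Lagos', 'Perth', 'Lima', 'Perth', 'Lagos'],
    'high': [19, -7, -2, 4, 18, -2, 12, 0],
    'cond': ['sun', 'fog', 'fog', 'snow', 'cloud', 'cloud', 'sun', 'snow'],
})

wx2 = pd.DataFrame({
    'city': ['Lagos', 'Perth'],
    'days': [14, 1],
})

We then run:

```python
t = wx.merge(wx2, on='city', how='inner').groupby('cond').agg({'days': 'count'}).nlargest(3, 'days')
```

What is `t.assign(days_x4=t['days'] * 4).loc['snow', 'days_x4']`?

merge on 'city' (how='inner') → 7 rows:
    city  high   cond  days
0  Perth    19    sun     1
1  Lagos    -7    fog    14
2  Lagos    -2    fog    14
3  Lagos     4   snow    14
4  Perth    18  cloud     1
5  Perth    12    sun     1
6  Lagos     0   snow    14
group by cond, count of days:
       days
cond       
cloud     1
fog       2
snow      2
sun       2
take 3 rows with largest days:
      days
cond      
fog      2
snow     2
sun      2
add column days_x4 = t['days'] * 4:
      days  days_x4
cond               
fog      2        8
snow     2        8
sun      2        8
Reading off the value at row 'snow', column 'days_x4', we get 8.

8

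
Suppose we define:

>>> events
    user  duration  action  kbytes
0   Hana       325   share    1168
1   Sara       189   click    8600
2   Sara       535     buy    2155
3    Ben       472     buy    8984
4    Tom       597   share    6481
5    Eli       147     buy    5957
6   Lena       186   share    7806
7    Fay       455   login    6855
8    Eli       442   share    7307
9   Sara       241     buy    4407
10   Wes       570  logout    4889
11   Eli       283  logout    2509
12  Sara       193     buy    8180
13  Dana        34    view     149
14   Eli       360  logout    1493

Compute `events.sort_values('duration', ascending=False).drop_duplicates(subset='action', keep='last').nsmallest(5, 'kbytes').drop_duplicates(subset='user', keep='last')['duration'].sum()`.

822

sort by duration descending:
    user  duration  action  kbytes
4    Tom       597   share    6481
10   Wes       570  logout    4889
2   Sara       535     buy    2155
3    Ben       472     buy    8984
7    Fay       455   login    6855
8    Eli       442   share    7307
14   Eli       360  logout    1493
0   Hana       325   share    1168
11   Eli       283  logout    2509
9   Sara       241     buy    4407
12  Sara       193     buy    8180
1   Sara       189   click    8600
6   Lena       186   share    7806
5    Eli       147     buy    5957
13  Dana        34    view     149
drop duplicate action (keep=last):
    user  duration  action  kbytes
7    Fay       455   login    6855
11   Eli       283  logout    2509
1   Sara       189   click    8600
6   Lena       186   share    7806
5    Eli       147     buy    5957
13  Dana        34    view     149
take 5 rows with smallest kbytes:
    user  duration  action  kbytes
13  Dana        34    view     149
11   Eli       283  logout    2509
5    Eli       147     buy    5957
7    Fay       455   login    6855
6   Lena       186   share    7806
drop duplicate user (keep=last):
    user  duration action  kbytes
13  Dana        34   view     149
5    Eli       147    buy    5957
7    Fay       455  login    6855
6   Lena       186  share    7806
Reading off the sum of column 'duration', we get 822.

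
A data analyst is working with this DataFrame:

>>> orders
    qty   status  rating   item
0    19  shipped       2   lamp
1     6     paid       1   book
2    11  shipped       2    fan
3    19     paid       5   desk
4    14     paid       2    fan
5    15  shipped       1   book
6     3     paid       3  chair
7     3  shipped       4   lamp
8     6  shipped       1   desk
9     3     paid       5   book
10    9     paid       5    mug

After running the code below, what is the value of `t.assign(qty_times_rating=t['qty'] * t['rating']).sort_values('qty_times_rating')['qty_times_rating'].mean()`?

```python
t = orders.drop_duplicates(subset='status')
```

22.0

drop duplicate status (keep=first):
   qty   status  rating  item
0   19  shipped       2  lamp
1    6     paid       1  book
add column qty_times_rating = t['qty'] * t['rating']:
   qty   status  rating  item  qty_times_rating
0   19  shipped       2  lamp                38
1    6     paid       1  book                 6
sort by qty_times_rating:
   qty   status  rating  item  qty_times_rating
1    6     paid       1  book                 6
0   19  shipped       2  lamp                38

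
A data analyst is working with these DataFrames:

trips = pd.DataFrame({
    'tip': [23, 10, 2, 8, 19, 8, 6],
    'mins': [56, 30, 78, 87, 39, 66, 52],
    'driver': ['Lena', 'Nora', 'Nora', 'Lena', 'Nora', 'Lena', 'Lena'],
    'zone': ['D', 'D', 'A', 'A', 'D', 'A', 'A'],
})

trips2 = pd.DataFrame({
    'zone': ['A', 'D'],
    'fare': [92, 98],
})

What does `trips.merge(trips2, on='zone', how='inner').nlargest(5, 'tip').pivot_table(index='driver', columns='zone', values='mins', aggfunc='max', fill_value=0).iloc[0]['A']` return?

merge on 'zone' (how='inner') → 7 rows:
   tip  mins driver zone  fare
0   23    56   Lena    D    98
1   10    30   Nora    D    98
2    2    78   Nora    A    92
3    8    87   Lena    A    92
4   19    39   Nora    D    98
5    8    66   Lena    A    92
6    6    52   Lena    A    92
take 5 rows with largest tip:
   tip  mins driver zone  fare
0   23    56   Lena    D    98
4   19    39   Nora    D    98
1   10    30   Nora    D    98
3    8    87   Lena    A    92
5    8    66   Lena    A    92
pivot: rows=driver, cols=zone, max(mins):
zone     A   D
driver        
Lena    87  56
Nora     0  39
value at position 0, column 'A' → 87

87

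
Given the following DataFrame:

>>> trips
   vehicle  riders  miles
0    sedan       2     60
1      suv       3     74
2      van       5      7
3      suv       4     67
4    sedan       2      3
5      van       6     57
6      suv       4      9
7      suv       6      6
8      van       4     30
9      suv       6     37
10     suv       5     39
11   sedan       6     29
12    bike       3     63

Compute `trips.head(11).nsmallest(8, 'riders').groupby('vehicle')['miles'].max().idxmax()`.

suv

take first 11 rows:
   vehicle  riders  miles
0    sedan       2     60
1      suv       3     74
2      van       5      7
3      suv       4     67
4    sedan       2      3
5      van       6     57
6      suv       4      9
7      suv       6      6
8      van       4     30
9      suv       6     37
10     suv       5     39
take 8 rows with smallest riders:
   vehicle  riders  miles
0    sedan       2     60
4    sedan       2      3
1      suv       3     74
3      suv       4     67
6      suv       4      9
8      van       4     30
2      van       5      7
10     suv       5     39
group by vehicle, max of miles:
vehicle
sedan    60
suv      74
van      30
Name: miles, dtype: int64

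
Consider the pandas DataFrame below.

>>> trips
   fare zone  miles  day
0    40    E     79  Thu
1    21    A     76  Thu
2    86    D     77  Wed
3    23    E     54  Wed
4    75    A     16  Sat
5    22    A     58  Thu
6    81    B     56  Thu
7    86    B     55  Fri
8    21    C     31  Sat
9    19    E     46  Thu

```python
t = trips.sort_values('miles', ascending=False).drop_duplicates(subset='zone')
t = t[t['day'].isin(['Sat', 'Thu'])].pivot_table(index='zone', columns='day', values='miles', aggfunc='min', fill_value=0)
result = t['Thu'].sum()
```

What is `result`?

211

sort by miles descending:
   fare zone  miles  day
0    40    E     79  Thu
2    86    D     77  Wed
1    21    A     76  Thu
5    22    A     58  Thu
6    81    B     56  Thu
7    86    B     55  Fri
3    23    E     54  Wed
9    19    E     46  Thu
8    21    C     31  Sat
4    75    A     16  Sat
drop duplicate zone (keep=first):
   fare zone  miles  day
0    40    E     79  Thu
2    86    D     77  Wed
1    21    A     76  Thu
6    81    B     56  Thu
8    21    C     31  Sat
filter rows where day in ['Sat', 'Thu']:
   fare zone  miles  day
0    40    E     79  Thu
1    21    A     76  Thu
6    81    B     56  Thu
8    21    C     31  Sat
pivot: rows=zone, cols=day, min(miles):
day   Sat  Thu
zone          
A       0   76
B       0   56
C      31    0
E       0   79
Then the sum of column 'Thu': 211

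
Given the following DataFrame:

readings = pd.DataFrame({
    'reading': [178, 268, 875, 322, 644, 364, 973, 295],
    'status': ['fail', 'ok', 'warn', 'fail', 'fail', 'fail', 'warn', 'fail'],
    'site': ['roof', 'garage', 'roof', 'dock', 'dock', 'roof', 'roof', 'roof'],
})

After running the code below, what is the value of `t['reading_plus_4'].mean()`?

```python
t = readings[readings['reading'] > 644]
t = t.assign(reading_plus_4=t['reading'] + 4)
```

928.0

filter rows where reading > 644:
   reading status  site
2      875   warn  roof
6      973   warn  roof
add column reading_plus_4 = t['reading'] + 4:
   reading status  site  reading_plus_4
2      875   warn  roof             879
6      973   warn  roof             977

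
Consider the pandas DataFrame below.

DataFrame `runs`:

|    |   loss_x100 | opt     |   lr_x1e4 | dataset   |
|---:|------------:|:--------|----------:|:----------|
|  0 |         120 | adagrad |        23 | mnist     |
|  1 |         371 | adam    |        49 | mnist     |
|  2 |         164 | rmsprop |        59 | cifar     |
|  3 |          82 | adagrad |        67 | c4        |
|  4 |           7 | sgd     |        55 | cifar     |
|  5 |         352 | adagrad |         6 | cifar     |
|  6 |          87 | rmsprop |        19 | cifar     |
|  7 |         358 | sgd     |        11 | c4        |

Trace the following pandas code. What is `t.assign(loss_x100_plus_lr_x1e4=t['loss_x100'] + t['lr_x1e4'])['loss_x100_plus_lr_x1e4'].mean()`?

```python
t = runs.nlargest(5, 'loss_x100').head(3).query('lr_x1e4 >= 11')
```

take 5 rows with largest loss_x100:
   loss_x100      opt  lr_x1e4 dataset
1        371     adam       49   mnist
7        358      sgd       11      c4
5        352  adagrad        6   cifar
2        164  rmsprop       59   cifar
0        120  adagrad       23   mnist
take first 3 rows:
   loss_x100      opt  lr_x1e4 dataset
1        371     adam       49   mnist
7        358      sgd       11      c4
5        352  adagrad        6   cifar
filter rows where lr_x1e4 >= 11:
   loss_x100   opt  lr_x1e4 dataset
1        371  adam       49   mnist
7        358   sgd       11      c4
add column loss_x100_plus_lr_x1e4 = t['loss_x100'] + t['lr_x1e4']:
   loss_x100   opt  lr_x1e4 dataset  loss_x100_plus_lr_x1e4
1        371  adam       49   mnist                     420
7        358   sgd       11      c4                     369
Then the mean of column 'loss_x100_plus_lr_x1e4': 394.5

394.5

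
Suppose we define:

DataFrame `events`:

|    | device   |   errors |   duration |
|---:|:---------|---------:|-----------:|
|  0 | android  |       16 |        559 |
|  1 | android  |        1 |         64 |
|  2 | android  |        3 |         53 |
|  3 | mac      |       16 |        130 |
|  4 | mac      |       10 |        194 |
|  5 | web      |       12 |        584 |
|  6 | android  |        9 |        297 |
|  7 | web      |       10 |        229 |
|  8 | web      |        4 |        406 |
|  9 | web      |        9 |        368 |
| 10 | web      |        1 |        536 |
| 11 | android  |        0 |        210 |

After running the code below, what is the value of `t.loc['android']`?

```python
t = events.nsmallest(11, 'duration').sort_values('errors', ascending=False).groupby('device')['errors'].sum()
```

take 11 rows with smallest duration:
     device  errors  duration
2   android       3        53
1   android       1        64
3       mac      16       130
4       mac      10       194
11  android       0       210
7       web      10       229
6   android       9       297
9       web       9       368
8       web       4       406
10      web       1       536
0   android      16       559
sort by errors descending:
     device  errors  duration
3       mac      16       130
0   android      16       559
4       mac      10       194
7       web      10       229
6   android       9       297
9       web       9       368
8       web       4       406
2   android       3        53
1   android       1        64
10      web       1       536
11  android       0       210
group by device, sum of errors:
device
android    29
mac        26
web        24
Name: errors, dtype: int64

29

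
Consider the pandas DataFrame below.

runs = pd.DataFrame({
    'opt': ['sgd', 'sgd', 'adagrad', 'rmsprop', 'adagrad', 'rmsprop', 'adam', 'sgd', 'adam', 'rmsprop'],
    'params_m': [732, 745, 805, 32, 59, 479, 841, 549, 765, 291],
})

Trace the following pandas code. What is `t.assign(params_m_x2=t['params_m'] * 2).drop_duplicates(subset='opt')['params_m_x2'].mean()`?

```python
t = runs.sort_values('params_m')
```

702.5

sort by params_m:
       opt  params_m
3  rmsprop        32
4  adagrad        59
9  rmsprop       291
5  rmsprop       479
7      sgd       549
0      sgd       732
1      sgd       745
8     adam       765
2  adagrad       805
6     adam       841
add column params_m_x2 = t['params_m'] * 2:
       opt  params_m  params_m_x2
3  rmsprop        32           64
4  adagrad        59          118
9  rmsprop       291          582
5  rmsprop       479          958
7      sgd       549         1098
0      sgd       732         1464
1      sgd       745         1490
8     adam       765         1530
2  adagrad       805         1610
6     adam       841         1682
drop duplicate opt (keep=first):
       opt  params_m  params_m_x2
3  rmsprop        32           64
4  adagrad        59          118
7      sgd       549         1098
8     adam       765         1530
So mean() = 702.5.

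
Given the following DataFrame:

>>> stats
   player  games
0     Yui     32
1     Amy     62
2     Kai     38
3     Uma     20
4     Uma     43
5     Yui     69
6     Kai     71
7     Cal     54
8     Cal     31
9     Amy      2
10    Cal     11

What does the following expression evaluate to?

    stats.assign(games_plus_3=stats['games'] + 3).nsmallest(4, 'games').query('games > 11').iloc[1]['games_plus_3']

add column games_plus_3 = stats['games'] + 3:
   player  games  games_plus_3
0     Yui     32            35
1     Amy     62            65
2     Kai     38            41
3     Uma     20            23
4     Uma     43            46
5     Yui     69            72
6     Kai     71            74
7     Cal     54            57
8     Cal     31            34
9     Amy      2             5
10    Cal     11            14
take 4 rows with smallest games:
   player  games  games_plus_3
9     Amy      2             5
10    Cal     11            14
3     Uma     20            23
8     Cal     31            34
filter rows where games > 11:
  player  games  games_plus_3
3    Uma     20            23
8    Cal     31            34

34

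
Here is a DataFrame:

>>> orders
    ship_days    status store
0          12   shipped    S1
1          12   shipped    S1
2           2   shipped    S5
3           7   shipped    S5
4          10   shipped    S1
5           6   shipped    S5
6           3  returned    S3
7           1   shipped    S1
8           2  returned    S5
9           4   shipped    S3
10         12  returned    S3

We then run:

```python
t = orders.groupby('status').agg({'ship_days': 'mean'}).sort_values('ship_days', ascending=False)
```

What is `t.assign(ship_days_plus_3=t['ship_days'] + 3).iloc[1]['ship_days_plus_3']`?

8.66666666667

group by status, mean of ship_days:
          ship_days
status             
returned   5.666667
shipped    6.750000
sort by ship_days descending:
          ship_days
status             
shipped    6.750000
returned   5.666667
add column ship_days_plus_3 = t['ship_days'] + 3:
          ship_days  ship_days_plus_3
status                               
shipped    6.750000          9.750000
returned   5.666667          8.666667
value at position 1, column 'ship_days_plus_3' → 8.66666666667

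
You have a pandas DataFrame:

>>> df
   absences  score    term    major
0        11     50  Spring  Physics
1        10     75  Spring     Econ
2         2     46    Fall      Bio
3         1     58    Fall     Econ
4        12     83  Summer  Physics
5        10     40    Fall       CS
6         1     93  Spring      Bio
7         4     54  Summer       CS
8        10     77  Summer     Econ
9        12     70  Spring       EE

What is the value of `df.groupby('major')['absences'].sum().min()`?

group by major, sum of absences:
major
Bio         3
CS         14
EE         12
Econ       21
Physics    23
Name: absences, dtype: int64
The min of the resulting series is 3.

3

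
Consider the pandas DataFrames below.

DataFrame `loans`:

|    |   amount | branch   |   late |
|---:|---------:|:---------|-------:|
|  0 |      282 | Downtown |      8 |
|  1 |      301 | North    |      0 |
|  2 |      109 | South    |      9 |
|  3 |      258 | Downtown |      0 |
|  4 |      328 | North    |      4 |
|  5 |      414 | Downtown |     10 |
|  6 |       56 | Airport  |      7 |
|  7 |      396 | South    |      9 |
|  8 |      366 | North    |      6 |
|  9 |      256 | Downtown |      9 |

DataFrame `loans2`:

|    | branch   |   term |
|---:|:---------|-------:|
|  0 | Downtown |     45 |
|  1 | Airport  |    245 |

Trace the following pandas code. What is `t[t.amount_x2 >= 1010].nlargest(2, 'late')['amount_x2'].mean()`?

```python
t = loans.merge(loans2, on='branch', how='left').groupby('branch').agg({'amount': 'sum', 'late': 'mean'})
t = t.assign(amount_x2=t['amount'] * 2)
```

merge on 'branch' (how='left') → 10 rows:
   amount    branch  late   term
0     282  Downtown     8   45.0
1     301     North     0    NaN
2     109     South     9    NaN
3     258  Downtown     0   45.0
4     328     North     4    NaN
5     414  Downtown    10   45.0
6      56   Airport     7  245.0
7     396     South     9    NaN
8     366     North     6    NaN
9     256  Downtown     9   45.0
group by branch: sum(amount), mean(late):
          amount      late
branch                    
Airport       56  7.000000
Downtown    1210  6.750000
North        995  3.333333
South        505  9.000000
add column amount_x2 = t['amount'] * 2:
          amount      late  amount_x2
branch                               
Airport       56  7.000000        112
Downtown    1210  6.750000       2420
North        995  3.333333       1990
South        505  9.000000       1010
filter rows where amount_x2 >= 1010:
          amount      late  amount_x2
branch                               
Downtown    1210  6.750000       2420
North        995  3.333333       1990
South        505  9.000000       1010
take 2 rows with largest late:
          amount  late  amount_x2
branch                           
South        505  9.00       1010
Downtown    1210  6.75       2420
Finally, mean of column 'amount_x2' = 1715.0.

1715.0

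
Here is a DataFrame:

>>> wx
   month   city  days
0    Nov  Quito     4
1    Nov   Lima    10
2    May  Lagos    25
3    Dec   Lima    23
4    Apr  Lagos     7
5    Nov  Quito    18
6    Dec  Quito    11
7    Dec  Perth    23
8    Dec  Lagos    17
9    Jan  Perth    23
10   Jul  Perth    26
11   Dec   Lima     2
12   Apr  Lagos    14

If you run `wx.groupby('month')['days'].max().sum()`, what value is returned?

129

group by month, max of days:
month
Apr    14
Dec    23
Jan    23
Jul    26
May    25
Nov    18
Name: days, dtype: int64
Taking the sum of the resulting series gives 129.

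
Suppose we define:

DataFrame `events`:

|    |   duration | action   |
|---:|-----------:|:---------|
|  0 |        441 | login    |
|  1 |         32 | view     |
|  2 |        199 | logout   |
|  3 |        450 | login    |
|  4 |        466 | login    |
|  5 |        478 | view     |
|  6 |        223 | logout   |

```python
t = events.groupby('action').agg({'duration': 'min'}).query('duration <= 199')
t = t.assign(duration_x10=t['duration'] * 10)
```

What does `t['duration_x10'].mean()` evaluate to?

1155.0

group by action, min of duration:
        duration
action          
login        441
logout       199
view          32
filter rows where duration <= 199:
        duration
action          
logout       199
view          32
add column duration_x10 = t['duration'] * 10:
        duration  duration_x10
action                        
logout       199          1990
view          32           320
Finally, mean of column 'duration_x10' = 1155.0.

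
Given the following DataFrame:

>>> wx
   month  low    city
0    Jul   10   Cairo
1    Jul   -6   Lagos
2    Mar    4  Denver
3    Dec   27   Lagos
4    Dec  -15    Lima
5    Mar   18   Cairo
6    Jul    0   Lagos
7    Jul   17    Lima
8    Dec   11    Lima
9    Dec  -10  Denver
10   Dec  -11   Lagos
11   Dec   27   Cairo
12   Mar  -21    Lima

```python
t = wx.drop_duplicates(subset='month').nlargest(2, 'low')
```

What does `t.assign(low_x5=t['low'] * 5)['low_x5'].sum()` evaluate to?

drop duplicate month (keep=first):
  month  low    city
0   Jul   10   Cairo
2   Mar    4  Denver
3   Dec   27   Lagos
take 2 rows with largest low:
  month  low   city
3   Dec   27  Lagos
0   Jul   10  Cairo
add column low_x5 = t['low'] * 5:
  month  low   city  low_x5
3   Dec   27  Lagos     135
0   Jul   10  Cairo      50
The sum of column 'low_x5' is 185.

185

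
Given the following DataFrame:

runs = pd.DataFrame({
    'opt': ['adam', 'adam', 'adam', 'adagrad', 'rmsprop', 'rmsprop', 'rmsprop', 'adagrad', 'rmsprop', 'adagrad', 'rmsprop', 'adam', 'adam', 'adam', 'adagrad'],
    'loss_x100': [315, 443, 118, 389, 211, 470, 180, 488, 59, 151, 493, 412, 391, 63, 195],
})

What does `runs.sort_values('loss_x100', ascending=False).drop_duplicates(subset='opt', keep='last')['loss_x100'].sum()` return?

273

sort by loss_x100 descending:
        opt  loss_x100
10  rmsprop        493
7   adagrad        488
5   rmsprop        470
1      adam        443
11     adam        412
12     adam        391
3   adagrad        389
0      adam        315
4   rmsprop        211
14  adagrad        195
6   rmsprop        180
9   adagrad        151
2      adam        118
13     adam         63
8   rmsprop         59
drop duplicate opt (keep=last):
        opt  loss_x100
9   adagrad        151
13     adam         63
8   rmsprop         59
Then the sum of column 'loss_x100': 273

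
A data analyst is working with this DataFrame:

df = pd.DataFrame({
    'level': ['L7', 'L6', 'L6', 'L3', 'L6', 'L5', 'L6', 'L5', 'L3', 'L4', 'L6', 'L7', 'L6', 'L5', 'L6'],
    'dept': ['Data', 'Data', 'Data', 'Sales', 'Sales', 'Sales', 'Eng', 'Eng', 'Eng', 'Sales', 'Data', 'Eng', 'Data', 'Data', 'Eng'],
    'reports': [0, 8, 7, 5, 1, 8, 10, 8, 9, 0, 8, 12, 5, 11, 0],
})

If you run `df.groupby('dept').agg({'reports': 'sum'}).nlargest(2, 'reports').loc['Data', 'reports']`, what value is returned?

group by dept, sum of reports:
       reports
dept          
Data        39
Eng         39
Sales       14
take 2 rows with largest reports:
      reports
dept         
Data       39
Eng        39
Hence 39.

39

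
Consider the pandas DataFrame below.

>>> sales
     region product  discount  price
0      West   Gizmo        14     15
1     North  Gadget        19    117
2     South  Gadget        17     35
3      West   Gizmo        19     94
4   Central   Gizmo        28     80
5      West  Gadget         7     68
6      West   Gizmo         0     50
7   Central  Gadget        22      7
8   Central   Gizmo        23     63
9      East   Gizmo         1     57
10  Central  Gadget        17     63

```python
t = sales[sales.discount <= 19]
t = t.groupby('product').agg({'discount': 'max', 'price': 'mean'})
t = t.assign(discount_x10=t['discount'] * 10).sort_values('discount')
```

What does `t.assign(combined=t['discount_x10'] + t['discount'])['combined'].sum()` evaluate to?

418

filter rows where discount <= 19:
     region product  discount  price
0      West   Gizmo        14     15
1     North  Gadget        19    117
2     South  Gadget        17     35
3      West   Gizmo        19     94
5      West  Gadget         7     68
6      West   Gizmo         0     50
9      East   Gizmo         1     57
10  Central  Gadget        17     63
group by product: max(discount), mean(price):
         discount  price
product                 
Gadget         19  70.75
Gizmo          19  54.00
add column discount_x10 = t['discount'] * 10:
         discount  price  discount_x10
product                               
Gadget         19  70.75           190
Gizmo          19  54.00           190
sort by discount:
         discount  price  discount_x10
product                               
Gadget         19  70.75           190
Gizmo          19  54.00           190
add column combined = t['discount_x10'] + t['discount']:
         discount  price  discount_x10  combined
product                                         
Gadget         19  70.75           190       209
Gizmo          19  54.00           190       209
Then the sum of column 'combined': 418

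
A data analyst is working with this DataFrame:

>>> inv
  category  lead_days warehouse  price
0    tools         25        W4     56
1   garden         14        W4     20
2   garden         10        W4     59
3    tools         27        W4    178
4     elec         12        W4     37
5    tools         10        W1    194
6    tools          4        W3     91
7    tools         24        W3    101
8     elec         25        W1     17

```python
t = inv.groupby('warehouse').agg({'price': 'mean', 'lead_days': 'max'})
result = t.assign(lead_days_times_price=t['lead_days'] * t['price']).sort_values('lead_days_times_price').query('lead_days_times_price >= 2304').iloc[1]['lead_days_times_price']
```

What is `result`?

group by warehouse: mean(price), max(lead_days):
           price  lead_days
warehouse                  
W1         105.5         25
W3          96.0         24
W4          70.0         27
add column lead_days_times_price = t['lead_days'] * t['price']:
           price  lead_days  lead_days_times_price
warehouse                                         
W1         105.5         25                 2637.5
W3          96.0         24                 2304.0
W4          70.0         27                 1890.0
sort by lead_days_times_price:
           price  lead_days  lead_days_times_price
warehouse                                         
W4          70.0         27                 1890.0
W3          96.0         24                 2304.0
W1         105.5         25                 2637.5
filter rows where lead_days_times_price >= 2304:
           price  lead_days  lead_days_times_price
warehouse                                         
W3          96.0         24                 2304.0
W1         105.5         25                 2637.5

2637.5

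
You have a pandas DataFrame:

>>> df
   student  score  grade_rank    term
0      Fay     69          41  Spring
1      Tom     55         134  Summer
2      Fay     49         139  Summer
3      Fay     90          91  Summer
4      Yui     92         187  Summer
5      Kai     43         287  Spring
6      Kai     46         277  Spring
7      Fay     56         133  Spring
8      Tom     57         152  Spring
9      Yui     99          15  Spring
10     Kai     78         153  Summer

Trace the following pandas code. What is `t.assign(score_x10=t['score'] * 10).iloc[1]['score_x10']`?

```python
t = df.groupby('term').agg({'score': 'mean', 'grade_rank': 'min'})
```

group by term: mean(score), min(grade_rank):
            score  grade_rank
term                         
Spring  61.666667          15
Summer  72.800000          91
add column score_x10 = t['score'] * 10:
            score  grade_rank   score_x10
term                                     
Spring  61.666667          15  616.666667
Summer  72.800000          91  728.000000
Finally, value at position 1, column 'score_x10' = 728.0.

728.0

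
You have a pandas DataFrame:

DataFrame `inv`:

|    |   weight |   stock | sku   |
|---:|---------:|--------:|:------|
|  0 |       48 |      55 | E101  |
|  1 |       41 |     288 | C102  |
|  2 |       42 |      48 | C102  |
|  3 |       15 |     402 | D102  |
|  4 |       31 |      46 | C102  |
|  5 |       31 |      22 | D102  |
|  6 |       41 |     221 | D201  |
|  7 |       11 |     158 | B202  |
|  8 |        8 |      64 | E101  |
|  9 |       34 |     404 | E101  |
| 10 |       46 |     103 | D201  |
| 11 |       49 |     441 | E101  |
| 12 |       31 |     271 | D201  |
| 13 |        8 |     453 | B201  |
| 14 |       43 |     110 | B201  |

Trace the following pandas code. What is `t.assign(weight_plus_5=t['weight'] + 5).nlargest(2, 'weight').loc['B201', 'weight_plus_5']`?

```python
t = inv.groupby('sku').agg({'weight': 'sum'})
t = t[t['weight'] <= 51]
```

group by sku, sum of weight:
      weight
sku         
B201      51
B202      11
C102     114
D102      46
D201     118
E101     139
filter rows where weight <= 51:
      weight
sku         
B201      51
B202      11
D102      46
add column weight_plus_5 = t['weight'] + 5:
      weight  weight_plus_5
sku                        
B201      51             56
B202      11             16
D102      46             51
take 2 rows with largest weight:
      weight  weight_plus_5
sku                        
B201      51             56
D102      46             51
Hence 56.

56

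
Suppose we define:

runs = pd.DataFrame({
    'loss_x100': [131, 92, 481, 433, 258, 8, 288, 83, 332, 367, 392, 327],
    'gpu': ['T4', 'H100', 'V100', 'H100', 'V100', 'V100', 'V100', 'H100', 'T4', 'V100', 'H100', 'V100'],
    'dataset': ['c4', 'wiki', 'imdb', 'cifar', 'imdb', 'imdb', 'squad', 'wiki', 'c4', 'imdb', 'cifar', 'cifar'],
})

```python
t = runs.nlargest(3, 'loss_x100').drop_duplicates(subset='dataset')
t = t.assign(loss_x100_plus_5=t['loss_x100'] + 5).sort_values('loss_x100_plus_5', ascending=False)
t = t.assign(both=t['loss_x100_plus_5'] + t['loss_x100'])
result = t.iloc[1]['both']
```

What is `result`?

take 3 rows with largest loss_x100:
    loss_x100   gpu dataset
2         481  V100    imdb
3         433  H100   cifar
10        392  H100   cifar
drop duplicate dataset (keep=first):
   loss_x100   gpu dataset
2        481  V100    imdb
3        433  H100   cifar
add column loss_x100_plus_5 = t['loss_x100'] + 5:
   loss_x100   gpu dataset  loss_x100_plus_5
2        481  V100    imdb               486
3        433  H100   cifar               438
sort by loss_x100_plus_5 descending:
   loss_x100   gpu dataset  loss_x100_plus_5
2        481  V100    imdb               486
3        433  H100   cifar               438
add column both = t['loss_x100_plus_5'] + t['loss_x100']:
   loss_x100   gpu dataset  loss_x100_plus_5  both
2        481  V100    imdb               486   967
3        433  H100   cifar               438   871
So iloc[1]['both'] = 871.

871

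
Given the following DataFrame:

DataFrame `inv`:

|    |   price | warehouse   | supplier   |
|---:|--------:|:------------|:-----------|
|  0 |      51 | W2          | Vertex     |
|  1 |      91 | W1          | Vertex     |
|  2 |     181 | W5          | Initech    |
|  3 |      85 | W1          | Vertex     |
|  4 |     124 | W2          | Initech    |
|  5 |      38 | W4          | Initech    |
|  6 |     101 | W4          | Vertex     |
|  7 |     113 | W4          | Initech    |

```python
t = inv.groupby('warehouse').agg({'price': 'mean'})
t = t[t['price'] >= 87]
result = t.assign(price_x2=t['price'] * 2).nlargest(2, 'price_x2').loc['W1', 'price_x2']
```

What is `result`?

group by warehouse, mean of price:
           price
warehouse       
W1          88.0
W2          87.5
W4          84.0
W5         181.0
filter rows where price >= 87:
           price
warehouse       
W1          88.0
W2          87.5
W5         181.0
add column price_x2 = t['price'] * 2:
           price  price_x2
warehouse                 
W1          88.0     176.0
W2          87.5     175.0
W5         181.0     362.0
take 2 rows with largest price_x2:
           price  price_x2
warehouse                 
W5         181.0     362.0
W1          88.0     176.0
Then the value at row 'W1', column 'price_x2': 176.0

176.0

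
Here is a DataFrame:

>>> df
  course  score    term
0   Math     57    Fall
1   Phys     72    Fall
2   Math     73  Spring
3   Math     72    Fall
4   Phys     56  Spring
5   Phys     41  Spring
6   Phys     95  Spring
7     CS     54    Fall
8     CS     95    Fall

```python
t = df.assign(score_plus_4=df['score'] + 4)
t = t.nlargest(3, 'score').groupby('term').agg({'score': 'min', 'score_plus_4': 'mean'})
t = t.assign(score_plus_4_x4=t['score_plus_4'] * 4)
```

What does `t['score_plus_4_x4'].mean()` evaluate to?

374.0

add column score_plus_4 = df['score'] + 4:
  course  score    term  score_plus_4
0   Math     57    Fall            61
1   Phys     72    Fall            76
2   Math     73  Spring            77
3   Math     72    Fall            76
4   Phys     56  Spring            60
5   Phys     41  Spring            45
6   Phys     95  Spring            99
7     CS     54    Fall            58
8     CS     95    Fall            99
take 3 rows with largest score:
  course  score    term  score_plus_4
6   Phys     95  Spring            99
8     CS     95    Fall            99
2   Math     73  Spring            77
group by term: min(score), mean(score_plus_4):
        score  score_plus_4
term                       
Fall       95          99.0
Spring     73          88.0
add column score_plus_4_x4 = t['score_plus_4'] * 4:
        score  score_plus_4  score_plus_4_x4
term                                        
Fall       95          99.0            396.0
Spring     73          88.0            352.0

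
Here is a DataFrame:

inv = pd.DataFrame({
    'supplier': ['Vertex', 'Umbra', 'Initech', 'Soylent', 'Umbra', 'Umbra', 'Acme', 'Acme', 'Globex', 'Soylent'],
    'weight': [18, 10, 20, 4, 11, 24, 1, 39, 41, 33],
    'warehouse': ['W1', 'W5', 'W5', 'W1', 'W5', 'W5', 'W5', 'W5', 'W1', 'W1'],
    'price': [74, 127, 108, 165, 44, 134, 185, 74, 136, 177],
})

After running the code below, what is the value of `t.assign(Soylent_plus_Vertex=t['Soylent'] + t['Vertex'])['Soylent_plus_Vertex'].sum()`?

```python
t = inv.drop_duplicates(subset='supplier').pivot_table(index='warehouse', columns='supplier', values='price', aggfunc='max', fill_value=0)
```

drop duplicate supplier (keep=first):
  supplier  weight warehouse  price
0   Vertex      18        W1     74
1    Umbra      10        W5    127
2  Initech      20        W5    108
3  Soylent       4        W1    165
6     Acme       1        W5    185
8   Globex      41        W1    136
pivot: rows=warehouse, cols=supplier, max(price):
supplier   Acme  Globex  Initech  Soylent  Umbra  Vertex
warehouse                                               
W1            0     136        0      165      0      74
W5          185       0      108        0    127       0
add column Soylent_plus_Vertex = t['Soylent'] + t['Vertex']:
supplier   Acme  Globex  Initech  Soylent  Umbra  Vertex  Soylent_plus_Vertex
warehouse                                                                    
W1            0     136        0      165      0      74                  239
W5          185       0      108        0    127       0                    0
So sum() = 239.

239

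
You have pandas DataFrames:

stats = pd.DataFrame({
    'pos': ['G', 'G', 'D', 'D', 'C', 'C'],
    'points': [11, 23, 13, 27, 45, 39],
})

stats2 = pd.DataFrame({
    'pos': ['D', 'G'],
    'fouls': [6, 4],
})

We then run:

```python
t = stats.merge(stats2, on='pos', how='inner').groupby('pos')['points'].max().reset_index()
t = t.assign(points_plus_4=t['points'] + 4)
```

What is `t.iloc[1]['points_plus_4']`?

merge on 'pos' (how='inner') → 4 rows:
  pos  points  fouls
0   G      11      4
1   G      23      4
2   D      13      6
3   D      27      6
group by pos, max of points:
pos
D    27
G    23
Name: points, dtype: int64
reset_index():
  pos  points
0   D      27
1   G      23
add column points_plus_4 = t['points'] + 4:
  pos  points  points_plus_4
0   D      27             31
1   G      23             27
Taking the value at position 1, column 'points_plus_4' gives 27.

27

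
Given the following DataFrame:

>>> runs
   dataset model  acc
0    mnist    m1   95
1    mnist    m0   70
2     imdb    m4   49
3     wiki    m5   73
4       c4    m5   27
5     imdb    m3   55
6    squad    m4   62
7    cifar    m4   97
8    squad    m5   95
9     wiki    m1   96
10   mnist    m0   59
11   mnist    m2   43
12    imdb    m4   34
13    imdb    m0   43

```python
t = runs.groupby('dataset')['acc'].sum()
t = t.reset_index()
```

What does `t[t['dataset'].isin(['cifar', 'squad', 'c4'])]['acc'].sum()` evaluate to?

group by dataset, sum of acc:
dataset
c4        27
cifar     97
imdb     181
mnist    267
squad    157
wiki     169
Name: acc, dtype: int64
reset_index():
  dataset  acc
0      c4   27
1   cifar   97
2    imdb  181
3   mnist  267
4   squad  157
5    wiki  169
filter rows where dataset in ['cifar', 'squad', 'c4']:
  dataset  acc
0      c4   27
1   cifar   97
4   squad  157
sum of column 'acc' → 281

281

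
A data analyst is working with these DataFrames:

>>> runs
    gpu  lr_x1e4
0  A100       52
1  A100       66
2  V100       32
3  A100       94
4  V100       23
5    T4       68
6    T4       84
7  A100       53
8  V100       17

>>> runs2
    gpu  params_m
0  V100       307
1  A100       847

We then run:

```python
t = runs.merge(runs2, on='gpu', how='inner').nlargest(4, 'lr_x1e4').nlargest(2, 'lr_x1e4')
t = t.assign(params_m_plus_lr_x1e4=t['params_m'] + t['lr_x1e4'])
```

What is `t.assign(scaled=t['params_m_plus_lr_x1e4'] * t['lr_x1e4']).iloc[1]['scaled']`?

merge on 'gpu' (how='inner') → 7 rows:
    gpu  lr_x1e4  params_m
0  A100       52       847
1  A100       66       847
2  V100       32       307
3  A100       94       847
4  V100       23       307
5  A100       53       847
6  V100       17       307
take 4 rows with largest lr_x1e4:
    gpu  lr_x1e4  params_m
3  A100       94       847
1  A100       66       847
5  A100       53       847
0  A100       52       847
take 2 rows with largest lr_x1e4:
    gpu  lr_x1e4  params_m
3  A100       94       847
1  A100       66       847
add column params_m_plus_lr_x1e4 = t['params_m'] + t['lr_x1e4']:
    gpu  lr_x1e4  params_m  params_m_plus_lr_x1e4
3  A100       94       847                    941
1  A100       66       847                    913
add column scaled = t['params_m_plus_lr_x1e4'] * t['lr_x1e4']:
    gpu  lr_x1e4  params_m  params_m_plus_lr_x1e4  scaled
3  A100       94       847                    941   88454
1  A100       66       847                    913   60258
The value at position 1, column 'scaled' is 60258.

60258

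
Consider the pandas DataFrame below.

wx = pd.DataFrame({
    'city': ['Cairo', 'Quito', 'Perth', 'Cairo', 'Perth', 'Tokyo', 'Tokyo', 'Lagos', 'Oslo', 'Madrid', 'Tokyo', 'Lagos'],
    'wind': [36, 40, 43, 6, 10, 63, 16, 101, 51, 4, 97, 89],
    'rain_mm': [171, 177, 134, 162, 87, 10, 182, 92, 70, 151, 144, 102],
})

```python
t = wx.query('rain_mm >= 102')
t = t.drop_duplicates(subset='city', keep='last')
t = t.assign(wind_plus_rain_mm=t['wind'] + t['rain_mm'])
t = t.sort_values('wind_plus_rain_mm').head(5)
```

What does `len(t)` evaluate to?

5

filter rows where rain_mm >= 102:
      city  wind  rain_mm
0    Cairo    36      171
1    Quito    40      177
2    Perth    43      134
3    Cairo     6      162
6    Tokyo    16      182
9   Madrid     4      151
10   Tokyo    97      144
11   Lagos    89      102
drop duplicate city (keep=last):
      city  wind  rain_mm
1    Quito    40      177
2    Perth    43      134
3    Cairo     6      162
9   Madrid     4      151
10   Tokyo    97      144
11   Lagos    89      102
add column wind_plus_rain_mm = t['wind'] + t['rain_mm']:
      city  wind  rain_mm  wind_plus_rain_mm
1    Quito    40      177                217
2    Perth    43      134                177
3    Cairo     6      162                168
9   Madrid     4      151                155
10   Tokyo    97      144                241
11   Lagos    89      102                191
sort by wind_plus_rain_mm:
      city  wind  rain_mm  wind_plus_rain_mm
9   Madrid     4      151                155
3    Cairo     6      162                168
2    Perth    43      134                177
11   Lagos    89      102                191
1    Quito    40      177                217
10   Tokyo    97      144                241
take first 5 rows:
      city  wind  rain_mm  wind_plus_rain_mm
9   Madrid     4      151                155
3    Cairo     6      162                168
2    Perth    43      134                177
11   Lagos    89      102                191
1    Quito    40      177                217
Then the number of rows: 5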